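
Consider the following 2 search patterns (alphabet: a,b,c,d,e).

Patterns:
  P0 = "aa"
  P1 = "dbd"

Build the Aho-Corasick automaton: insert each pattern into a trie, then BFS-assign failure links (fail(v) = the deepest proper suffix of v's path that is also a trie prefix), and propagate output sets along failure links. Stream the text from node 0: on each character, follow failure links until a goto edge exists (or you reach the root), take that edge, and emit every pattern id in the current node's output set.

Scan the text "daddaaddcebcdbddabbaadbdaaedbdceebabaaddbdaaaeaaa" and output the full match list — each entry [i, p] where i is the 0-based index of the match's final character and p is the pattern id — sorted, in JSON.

Build:
Trie (insert patterns):
  0='ε' goto a→1 d→3
  1='a' goto a→2
  2='aa' goto ·  [P0 ends]
  3='d' goto b→4
  4='db' goto d→5
  5='dbd' goto ·  [P1 ends]

Failure links (BFS by depth):
  n1('a'): parent n0 fail=0; on 'a' 0 → fail=0;  out ∅∪∅=∅
  n3('d'): parent n0 fail=0; on 'd' 0 → fail=0;  out ∅∪∅=∅
  n2('aa'): parent n1 fail=0; on 'a' 0 → fail=1;  out {0}∪∅={0}
  n4('db'): parent n3 fail=0; on 'b' 0 → fail=0;  out ∅∪∅=∅
  n5('dbd'): parent n4 fail=0; on 'd' 0 → fail=3;  out {1}∪∅={1}

Scan:
i=0 'd': node 0→3
i=1 'a': node 3→1 (fail-walked)
i=2 'd': node 1→3 (fail-walked)
i=3 'd': node 3→3 (fail-walked)
i=4 'a': node 3→1 (fail-walked)
i=5 'a': node 1→2  ** P0@[4:5]
i=6 'd': node 2→3 (fail-walked)
i=7 'd': node 3→3 (fail-walked)
i=8 'c': node 3→0 (fail-walked)
i=9 'e': node 0→0
i=10 'b': node 0→0
i=11 'c': node 0→0
i=12 'd': node 0→3
i=13 'b': node 3→4
i=14 'd': node 4→5  ** P1@[12:14]
i=15 'd': node 5→3 (fail-walked)
i=16 'a': node 3→1 (fail-walked)
i=17 'b': node 1→0 (fail-walked)
i=18 'b': node 0→0
i=19 'a': node 0→1
i=20 'a': node 1→2  ** P0@[19:20]
i=21 'd': node 2→3 (fail-walked)
i=22 'b': node 3→4
i=23 'd': node 4→5  ** P1@[21:23]
i=24 'a': node 5→1 (fail-walked)
i=25 'a': node 1→2  ** P0@[24:25]
i=26 'e': node 2→0 (fail-walked)
i=27 'd': node 0→3
i=28 'b': node 3→4
i=29 'd': node 4→5  ** P1@[27:29]
i=30 'c': node 5→0 (fail-walked)
i=31 'e': node 0→0
i=32 'e': node 0→0
i=33 'b': node 0→0
i=34 'a': node 0→1
i=35 'b': node 1→0 (fail-walked)
i=36 'a': node 0→1
i=37 'a': node 1→2  ** P0@[36:37]
i=38 'd': node 2→3 (fail-walked)
i=39 'd': node 3→3 (fail-walked)
i=40 'b': node 3→4
i=41 'd': node 4→5  ** P1@[39:41]
i=42 'a': node 5→1 (fail-walked)
i=43 'a': node 1→2  ** P0@[42:43]
i=44 'a': node 2→2 (fail-walked)  ** P0@[43:44]
i=45 'e': node 2→0 (fail-walked)
i=46 'a': node 0→1
i=47 'a': node 1→2  ** P0@[46:47]
i=48 'a': node 2→2 (fail-walked)  ** P0@[47:48]

All matches (sorted): [[5,0],[14,1],[20,0],[23,1],[25,0],[29,1],[37,0],[41,1],[43,0],[44,0],[47,0],[48,0]]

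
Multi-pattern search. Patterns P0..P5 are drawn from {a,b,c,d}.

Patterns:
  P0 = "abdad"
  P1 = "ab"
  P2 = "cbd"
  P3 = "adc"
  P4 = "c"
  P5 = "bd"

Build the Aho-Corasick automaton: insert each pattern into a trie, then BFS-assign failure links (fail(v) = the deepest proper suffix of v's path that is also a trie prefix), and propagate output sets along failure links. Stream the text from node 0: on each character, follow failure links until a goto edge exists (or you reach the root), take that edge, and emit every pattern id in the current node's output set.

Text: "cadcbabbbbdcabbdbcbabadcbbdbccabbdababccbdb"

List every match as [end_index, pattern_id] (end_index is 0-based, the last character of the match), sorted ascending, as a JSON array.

Build:
Trie (insert patterns):
  n0 'ε': a→1 b→11 c→6
  n1 'a': b→2 d→9
  n2 'ab': d→3  [P1 ends]
  n3 'abd': a→4
  n4 'abda': d→5
  n5 'abdad': ·  [P0 ends]
  n6 'c': b→7  [P4 ends]
  n7 'cb': d→8
  n8 'cbd': ·  [P2 ends]
  n9 'ad': c→10
  n10 'adc': ·  [P3 ends]
  n11 'b': d→12
  n12 'bd': ·  [P5 ends]

Failure links (BFS by depth):
  fail(1) 'a': from fail(0)=0 chase 'a': 0 ⇒ 0;  out=∅∪out(0)=∅
  fail(6) 'c': from fail(0)=0 chase 'c': 0 ⇒ 0;  out={4}∪out(0)={4}
  fail(11) 'b': from fail(0)=0 chase 'b': 0 ⇒ 0;  out=∅∪out(0)=∅
  fail(2) 'ab': from fail(1)=0 chase 'b': 0 ⇒ 11;  out={1}∪out(11)={1}
  fail(7) 'cb': from fail(6)=0 chase 'b': 0 ⇒ 11;  out=∅∪out(11)=∅
  fail(9) 'ad': from fail(1)=0 chase 'd': 0 ⇒ 0;  out=∅∪out(0)=∅
  fail(12) 'bd': from fail(11)=0 chase 'd': 0 ⇒ 0;  out={5}∪out(0)={5}
  fail(3) 'abd': from fail(2)=11 chase 'd': 11 ⇒ 12;  out=∅∪out(12)={5}
  fail(8) 'cbd': from fail(7)=11 chase 'd': 11 ⇒ 12;  out={2}∪out(12)={2,5}
  fail(10) 'adc': from fail(9)=0 chase 'c': 0 ⇒ 6;  out={3}∪out(6)={3,4}
  fail(4) 'abda': from fail(3)=12 chase 'a': 12→0 ⇒ 1;  out=∅∪out(1)=∅
  fail(5) 'abdad': from fail(4)=1 chase 'd': 1 ⇒ 9;  out={0}∪out(9)={0}

Run:
i=0 'c': node 0→6  ** P4@[0:0]
i=1 'a': node 6→1 ·f
i=2 'd': node 1→9
i=3 'c': node 9→10  ** P3@[1:3],P4@[3:3]
i=4 'b': node 10→7 ·f
i=5 'a': node 7→1 ·f
i=6 'b': node 1→2  ** P1@[5:6]
i=7 'b': node 2→11 ·f
i=8 'b': node 11→11 ·f
i=9 'b': node 11→11 ·f
i=10 'd': node 11→12  ** P5@[9:10]
i=11 'c': node 12→6 ·f  ** P4@[11:11]
i=12 'a': node 6→1 ·f
i=13 'b': node 1→2  ** P1@[12:13]
i=14 'b': node 2→11 ·f
i=15 'd': node 11→12  ** P5@[14:15]
i=16 'b': node 12→11 ·f
i=17 'c': node 11→6 ·f  ** P4@[17:17]
i=18 'b': node 6→7
i=19 'a': node 7→1 ·f
i=20 'b': node 1→2  ** P1@[19:20]
i=21 'a': node 2→1 ·f
i=22 'd': node 1→9
i=23 'c': node 9→10  ** P3@[21:23],P4@[23:23]
i=24 'b': node 10→7 ·f
i=25 'b': node 7→11 ·f
i=26 'd': node 11→12  ** P5@[25:26]
i=27 'b': node 12→11 ·f
i=28 'c': node 11→6 ·f  ** P4@[28:28]
i=29 'c': node 6→6 ·f  ** P4@[29:29]
i=30 'a': node 6→1 ·f
i=31 'b': node 1→2  ** P1@[30:31]
i=32 'b': node 2→11 ·f
i=33 'd': node 11→12  ** P5@[32:33]
i=34 'a': node 12→1 ·f
i=35 'b': node 1→2  ** P1@[34:35]
i=36 'a': node 2→1 ·f
i=37 'b': node 1→2  ** P1@[36:37]
i=38 'c': node 2→6 ·f  ** P4@[38:38]
i=39 'c': node 6→6 ·f  ** P4@[39:39]
i=40 'b': node 6→7
i=41 'd': node 7→8  ** P2@[39:41],P5@[40:41]
i=42 'b': node 8→11 ·f

All matches (sorted): [[0,4],[3,3],[3,4],[6,1],[10,5],[11,4],[13,1],[15,5],[17,4],[20,1],[23,3],[23,4],[26,5],[28,4],[29,4],[31,1],[33,5],[35,1],[37,1],[38,4],[39,4],[41,2],[41,5]]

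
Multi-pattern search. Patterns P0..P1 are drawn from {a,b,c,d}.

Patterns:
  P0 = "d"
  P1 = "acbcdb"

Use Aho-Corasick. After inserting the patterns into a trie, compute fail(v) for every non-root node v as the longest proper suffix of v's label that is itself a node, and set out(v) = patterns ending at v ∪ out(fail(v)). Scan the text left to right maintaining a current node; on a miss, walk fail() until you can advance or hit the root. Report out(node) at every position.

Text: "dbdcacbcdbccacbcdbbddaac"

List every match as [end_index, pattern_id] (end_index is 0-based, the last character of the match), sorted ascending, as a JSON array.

Build automaton:
Trie (insert patterns):
  n0 'ε': a→2 d→1
  n1 'd': ·  ←P0
  n2 'a': c→3
  n3 'ac': b→4
  n4 'acb': c→5
  n5 'acbc': d→6
  n6 'acbcd': b→7
  n7 'acbcdb': ·  ←P1

Failure links (BFS by depth):
  n1('d'): parent n0 fail=0; on 'd' 0 → fail=0;  out {0}∪∅={0}
  n2('a'): parent n0 fail=0; on 'a' 0 → fail=0;  out ∅∪∅=∅
  n3('ac'): parent n2 fail=0; on 'c' 0 → fail=0;  out ∅∪∅=∅
  n4('acb'): parent n3 fail=0; on 'b' 0 → fail=0;  out ∅∪∅=∅
  n5('acbc'): parent n4 fail=0; on 'c' 0 → fail=0;  out ∅∪∅=∅
  n6('acbcd'): parent n5 fail=0; on 'd' 0 → fail=1;  out ∅∪{0}={0}
  n7('acbcdb'): parent n6 fail=1; on 'b' 1→0 → fail=0;  out {1}∪∅={1}

Run:
i=0 'd': node 0→1  → match P0@[0:0]
i=1 'b': node 1→0 (fail-walked)
i=2 'd': node 0→1  → match P0@[2:2]
i=3 'c': node 1→0 (fail-walked)
i=4 'a': node 0→2
i=5 'c': node 2→3
i=6 'b': node 3→4
i=7 'c': node 4→5
i=8 'd': node 5→6  → match P0@[8:8]
i=9 'b': node 6→7  → match P1@[4:9]
i=10 'c': node 7→0 (fail-walked)
i=11 'c': node 0→0
i=12 'a': node 0→2
i=13 'c': node 2→3
i=14 'b': node 3→4
i=15 'c': node 4→5
i=16 'd': node 5→6  → match P0@[16:16]
i=17 'b': node 6→7  → match P1@[12:17]
i=18 'b': node 7→0 (fail-walked)
i=19 'd': node 0→1  → match P0@[19:19]
i=20 'd': node 1→1 (fail-walked)  → match P0@[20:20]
i=21 'a': node 1→2 (fail-walked)
i=22 'a': node 2→2 (fail-walked)
i=23 'c': node 2→3

Result: [[0,0],[2,0],[8,0],[9,1],[16,0],[17,1],[19,0],[20,0]]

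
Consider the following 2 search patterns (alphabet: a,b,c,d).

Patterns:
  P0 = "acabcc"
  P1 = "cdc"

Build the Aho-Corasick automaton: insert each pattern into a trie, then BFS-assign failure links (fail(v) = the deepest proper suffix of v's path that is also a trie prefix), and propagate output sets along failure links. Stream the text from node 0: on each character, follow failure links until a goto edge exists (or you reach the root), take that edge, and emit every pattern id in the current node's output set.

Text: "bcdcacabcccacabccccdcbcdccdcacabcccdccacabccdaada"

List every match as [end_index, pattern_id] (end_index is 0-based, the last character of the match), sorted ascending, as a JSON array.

Build:
Trie (insert patterns):
  0='ε' goto a→1 c→7
  1='a' goto c→2
  2='ac' goto a→3
  3='aca' goto b→4
  4='acab' goto c→5
  5='acabc' goto c→6
  6='acabcc' goto ·  [P0 ends]
  7='c' goto d→8
  8='cd' goto c→9
  9='cdc' goto ·  [P1 ends]

Failure links (BFS by depth):
  fail(1) 'a': from fail(0)=0 chase 'a': 0 ⇒ 0;  out=∅∪out(0)=∅
  fail(7) 'c': from fail(0)=0 chase 'c': 0 ⇒ 0;  out=∅∪out(0)=∅
  fail(2) 'ac': from fail(1)=0 chase 'c': 0 ⇒ 7;  out=∅∪out(7)=∅
  fail(8) 'cd': from fail(7)=0 chase 'd': 0 ⇒ 0;  out=∅∪out(0)=∅
  fail(3) 'aca': from fail(2)=7 chase 'a': 7→0 ⇒ 1;  out=∅∪out(1)=∅
  fail(9) 'cdc': from fail(8)=0 chase 'c': 0 ⇒ 7;  out={1}∪out(7)={1}
  fail(4) 'acab': from fail(3)=1 chase 'b': 1→0 ⇒ 0;  out=∅∪out(0)=∅
  fail(5) 'acabc': from fail(4)=0 chase 'c': 0 ⇒ 7;  out=∅∪out(7)=∅
  fail(6) 'acabcc': from fail(5)=7 chase 'c': 7→0 ⇒ 7;  out={0}∪out(7)={0}

Scan:
i=0 'b': node 0→0
i=1 'c': node 0→7
i=2 'd': node 7→8
i=3 'c': node 8→9  emit P1@[1:3]
i=4 'a': node 9→1 (fail-walked)
i=5 'c': node 1→2
i=6 'a': node 2→3
i=7 'b': node 3→4
i=8 'c': node 4→5
i=9 'c': node 5→6  emit P0@[4:9]
i=10 'c': node 6→7 (fail-walked)
i=11 'a': node 7→1 (fail-walked)
i=12 'c': node 1→2
i=13 'a': node 2→3
i=14 'b': node 3→4
i=15 'c': node 4→5
i=16 'c': node 5→6  emit P0@[11:16]
i=17 'c': node 6→7 (fail-walked)
i=18 'c': node 7→7 (fail-walked)
i=19 'd': node 7→8
i=20 'c': node 8→9  emit P1@[18:20]
i=21 'b': node 9→0 (fail-walked)
i=22 'c': node 0→7
i=23 'd': node 7→8
i=24 'c': node 8→9  emit P1@[22:24]
i=25 'c': node 9→7 (fail-walked)
i=26 'd': node 7→8
i=27 'c': node 8→9  emit P1@[25:27]
i=28 'a': node 9→1 (fail-walked)
i=29 'c': node 1→2
i=30 'a': node 2→3
i=31 'b': node 3→4
i=32 'c': node 4→5
i=33 'c': node 5→6  emit P0@[28:33]
i=34 'c': node 6→7 (fail-walked)
i=35 'd': node 7→8
i=36 'c': node 8→9  emit P1@[34:36]
i=37 'c': node 9→7 (fail-walked)
i=38 'a': node 7→1 (fail-walked)
i=39 'c': node 1→2
i=40 'a': node 2→3
i=41 'b': node 3→4
i=42 'c': node 4→5
i=43 'c': node 5→6  emit P0@[38:43]
i=44 'd': node 6→8 (fail-walked)
i=45 'a': node 8→1 (fail-walked)
i=46 'a': node 1→1 (fail-walked)
i=47 'd': node 1→0 (fail-walked)
i=48 'a': node 0→1

Matches: [[3,1],[9,0],[16,0],[20,1],[24,1],[27,1],[33,0],[36,1],[43,0]]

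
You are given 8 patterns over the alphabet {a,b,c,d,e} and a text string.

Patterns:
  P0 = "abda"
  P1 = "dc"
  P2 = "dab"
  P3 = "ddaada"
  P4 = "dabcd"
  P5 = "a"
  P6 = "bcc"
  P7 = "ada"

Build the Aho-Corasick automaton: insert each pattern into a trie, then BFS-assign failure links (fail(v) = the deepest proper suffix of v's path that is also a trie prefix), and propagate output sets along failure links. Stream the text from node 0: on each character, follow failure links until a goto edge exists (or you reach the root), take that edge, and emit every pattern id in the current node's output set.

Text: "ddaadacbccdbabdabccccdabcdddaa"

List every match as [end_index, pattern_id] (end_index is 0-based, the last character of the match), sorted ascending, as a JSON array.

Construct AC machine:
Trie (insert patterns):
  n0 'ε': a→1 b→16 d→5
  n1 'a': b→2 d→19  ←P5
  n2 'ab': d→3
  n3 'abd': a→4
  n4 'abda': ·  ←P0
  n5 'd': a→7 c→6 d→9
  n6 'dc': ·  ←P1
  n7 'da': b→8
  n8 'dab': c→14  ←P2
  n9 'dd': a→10
  n10 'dda': a→11
  n11 'ddaa': d→12
  n12 'ddaad': a→13
  n13 'ddaada': ·  ←P3
  n14 'dabc': d→15
  n15 'dabcd': ·  ←P4
  n16 'b': c→17
  n17 'bc': c→18
  n18 'bcc': ·  ←P6
  n19 'ad': a→20
  n20 'ada': ·  ←P7

Failure links (BFS by depth):
  fail(1) 'a': from fail(0)=0 chase 'a': 0 ⇒ 0;  out={5}∪out(0)={5}
  fail(5) 'd': from fail(0)=0 chase 'd': 0 ⇒ 0;  out=∅∪out(0)=∅
  fail(16) 'b': from fail(0)=0 chase 'b': 0 ⇒ 0;  out=∅∪out(0)=∅
  fail(2) 'ab': from fail(1)=0 chase 'b': 0 ⇒ 16;  out=∅∪out(16)=∅
  fail(6) 'dc': from fail(5)=0 chase 'c': 0 ⇒ 0;  out={1}∪out(0)={1}
  fail(7) 'da': from fail(5)=0 chase 'a': 0 ⇒ 1;  out=∅∪out(1)={5}
  fail(9) 'dd': from fail(5)=0 chase 'd': 0 ⇒ 5;  out=∅∪out(5)=∅
  fail(17) 'bc': from fail(16)=0 chase 'c': 0 ⇒ 0;  out=∅∪out(0)=∅
  fail(19) 'ad': from fail(1)=0 chase 'd': 0 ⇒ 5;  out=∅∪out(5)=∅
  fail(3) 'abd': from fail(2)=16 chase 'd': 16→0 ⇒ 5;  out=∅∪out(5)=∅
  fail(8) 'dab': from fail(7)=1 chase 'b': 1 ⇒ 2;  out={2}∪out(2)={2}
  fail(10) 'dda': from fail(9)=5 chase 'a': 5 ⇒ 7;  out=∅∪out(7)={5}
  fail(18) 'bcc': from fail(17)=0 chase 'c': 0 ⇒ 0;  out={6}∪out(0)={6}
  fail(20) 'ada': from fail(19)=5 chase 'a': 5 ⇒ 7;  out={7}∪out(7)={5,7}
  fail(4) 'abda': from fail(3)=5 chase 'a': 5 ⇒ 7;  out={0}∪out(7)={0,5}
  fail(11) 'ddaa': from fail(10)=7 chase 'a': 7→1→0 ⇒ 1;  out=∅∪out(1)={5}
  fail(14) 'dabc': from fail(8)=2 chase 'c': 2→16 ⇒ 17;  out=∅∪out(17)=∅
  fail(12) 'ddaad': from fail(11)=1 chase 'd': 1 ⇒ 19;  out=∅∪out(19)=∅
  fail(15) 'dabcd': from fail(14)=17 chase 'd': 17→0 ⇒ 5;  out={4}∪out(5)={4}
  fail(13) 'ddaada': from fail(12)=19 chase 'a': 19 ⇒ 20;  out={3}∪out(20)={3,5,7}

Run:
[0] read 'd'  n0⇒n5
[1] read 'd'  n5⇒n9
[2] read 'a'  n9⇒n10  emit P5@[2:2]
[3] read 'a'  n10⇒n11  emit P5@[3:3]
[4] read 'd'  n11⇒n12
[5] read 'a'  n12⇒n13  emit P3@[0:5],P5@[5:5],P7@[3:5]
[6] read 'c'  n13⇒n0 ·f
[7] read 'b'  n0⇒n16
[8] read 'c'  n16⇒n17
[9] read 'c'  n17⇒n18  emit P6@[7:9]
[10] read 'd'  n18⇒n5 ·f
[11] read 'b'  n5⇒n16 ·f
[12] read 'a'  n16⇒n1 ·f  emit P5@[12:12]
[13] read 'b'  n1⇒n2
[14] read 'd'  n2⇒n3
[15] read 'a'  n3⇒n4  emit P0@[12:15],P5@[15:15]
[16] read 'b'  n4⇒n8 ·f  emit P2@[14:16]
[17] read 'c'  n8⇒n14
[18] read 'c'  n14⇒n18 ·f  emit P6@[16:18]
[19] read 'c'  n18⇒n0 ·f
[20] read 'c'  n0⇒n0
[21] read 'd'  n0⇒n5
[22] read 'a'  n5⇒n7  emit P5@[22:22]
[23] read 'b'  n7⇒n8  emit P2@[21:23]
[24] read 'c'  n8⇒n14
[25] read 'd'  n14⇒n15  emit P4@[21:25]
[26] read 'd'  n15⇒n9 ·f
[27] read 'd'  n9⇒n9 ·f
[28] read 'a'  n9⇒n10  emit P5@[28:28]
[29] read 'a'  n10⇒n11  emit P5@[29:29]

Result: [[2,5],[3,5],[5,3],[5,5],[5,7],[9,6],[12,5],[15,0],[15,5],[16,2],[18,6],[22,5],[23,2],[25,4],[28,5],[29,5]]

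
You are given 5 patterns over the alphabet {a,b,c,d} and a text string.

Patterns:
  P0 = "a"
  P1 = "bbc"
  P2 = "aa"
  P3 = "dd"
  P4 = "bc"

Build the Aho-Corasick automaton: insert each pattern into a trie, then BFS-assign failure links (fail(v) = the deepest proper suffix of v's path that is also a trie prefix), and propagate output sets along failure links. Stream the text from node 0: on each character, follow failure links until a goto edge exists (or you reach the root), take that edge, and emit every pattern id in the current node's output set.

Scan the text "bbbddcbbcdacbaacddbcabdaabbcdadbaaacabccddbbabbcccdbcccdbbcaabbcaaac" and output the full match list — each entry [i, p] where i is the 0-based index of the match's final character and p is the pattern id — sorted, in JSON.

Construct AC machine:
Trie nodes:
  0='ε' goto a→1 b→2 d→6
  1='a' goto a→5  [P0 ends]
  2='b' goto b→3 c→8
  3='bb' goto c→4
  4='bbc' goto ·  [P1 ends]
  5='aa' goto ·  [P2 ends]
  6='d' goto d→7
  7='dd' goto ·  [P3 ends]
  8='bc' goto ·  [P4 ends]

BFS fail/out derivation:
  n1('a'): parent n0 fail=0; on 'a' 0 → fail=0;  out {0}∪∅={0}
  n2('b'): parent n0 fail=0; on 'b' 0 → fail=0;  out ∅∪∅=∅
  n6('d'): parent n0 fail=0; on 'd' 0 → fail=0;  out ∅∪∅=∅
  n3('bb'): parent n2 fail=0; on 'b' 0 → fail=2;  out ∅∪∅=∅
  n5('aa'): parent n1 fail=0; on 'a' 0 → fail=1;  out {2}∪{0}={0,2}
  n7('dd'): parent n6 fail=0; on 'd' 0 → fail=6;  out {3}∪∅={3}
  n8('bc'): parent n2 fail=0; on 'c' 0 → fail=0;  out {4}∪∅={4}
  n4('bbc'): parent n3 fail=2; on 'c' 2 → fail=8;  out {1}∪{4}={1,4}

Text stream:
pos 0 'b': at 2
pos 1 'b': at 3
pos 2 'b': at 3 (via fail)
pos 3 'd': at 6 (via fail)
pos 4 'd': at 7  → match P3@[3:4]
pos 5 'c': at 0 (via fail)
pos 6 'b': at 2
pos 7 'b': at 3
pos 8 'c': at 4  → match P1@[6:8],P4@[7:8]
pos 9 'd': at 6 (via fail)
pos 10 'a': at 1 (via fail)  → match P0@[10:10]
pos 11 'c': at 0 (via fail)
pos 12 'b': at 2
pos 13 'a': at 1 (via fail)  → match P0@[13:13]
pos 14 'a': at 5  → match P0@[14:14],P2@[13:14]
pos 15 'c': at 0 (via fail)
pos 16 'd': at 6
pos 17 'd': at 7  → match P3@[16:17]
pos 18 'b': at 2 (via fail)
pos 19 'c': at 8  → match P4@[18:19]
pos 20 'a': at 1 (via fail)  → match P0@[20:20]
pos 21 'b': at 2 (via fail)
pos 22 'd': at 6 (via fail)
pos 23 'a': at 1 (via fail)  → match P0@[23:23]
pos 24 'a': at 5  → match P0@[24:24],P2@[23:24]
pos 25 'b': at 2 (via fail)
pos 26 'b': at 3
pos 27 'c': at 4  → match P1@[25:27],P4@[26:27]
pos 28 'd': at 6 (via fail)
pos 29 'a': at 1 (via fail)  → match P0@[29:29]
pos 30 'd': at 6 (via fail)
pos 31 'b': at 2 (via fail)
pos 32 'a': at 1 (via fail)  → match P0@[32:32]
pos 33 'a': at 5  → match P0@[33:33],P2@[32:33]
pos 34 'a': at 5 (via fail)  → match P0@[34:34],P2@[33:34]
pos 35 'c': at 0 (via fail)
pos 36 'a': at 1  → match P0@[36:36]
pos 37 'b': at 2 (via fail)
pos 38 'c': at 8  → match P4@[37:38]
pos 39 'c': at 0 (via fail)
pos 40 'd': at 6
pos 41 'd': at 7  → match P3@[40:41]
pos 42 'b': at 2 (via fail)
pos 43 'b': at 3
pos 44 'a': at 1 (via fail)  → match P0@[44:44]
pos 45 'b': at 2 (via fail)
pos 46 'b': at 3
pos 47 'c': at 4  → match P1@[45:47],P4@[46:47]
pos 48 'c': at 0 (via fail)
pos 49 'c': at 0
pos 50 'd': at 6
pos 51 'b': at 2 (via fail)
pos 52 'c': at 8  → match P4@[51:52]
pos 53 'c': at 0 (via fail)
pos 54 'c': at 0
pos 55 'd': at 6
pos 56 'b': at 2 (via fail)
pos 57 'b': at 3
pos 58 'c': at 4  → match P1@[56:58],P4@[57:58]
pos 59 'a': at 1 (via fail)  → match P0@[59:59]
pos 60 'a': at 5  → match P0@[60:60],P2@[59:60]
pos 61 'b': at 2 (via fail)
pos 62 'b': at 3
pos 63 'c': at 4  → match P1@[61:63],P4@[62:63]
pos 64 'a': at 1 (via fail)  → match P0@[64:64]
pos 65 'a': at 5  → match P0@[65:65],P2@[64:65]
pos 66 'a': at 5 (via fail)  → match P0@[66:66],P2@[65:66]
pos 67 'c': at 0 (via fail)

All matches (sorted): [[4,3],[8,1],[8,4],[10,0],[13,0],[14,0],[14,2],[17,3],[19,4],[20,0],[23,0],[24,0],[24,2],[27,1],[27,4],[29,0],[32,0],[33,0],[33,2],[34,0],[34,2],[36,0],[38,4],[41,3],[44,0],[47,1],[47,4],[52,4],[58,1],[58,4],[59,0],[60,0],[60,2],[63,1],[63,4],[64,0],[65,0],[65,2],[66,0],[66,2]]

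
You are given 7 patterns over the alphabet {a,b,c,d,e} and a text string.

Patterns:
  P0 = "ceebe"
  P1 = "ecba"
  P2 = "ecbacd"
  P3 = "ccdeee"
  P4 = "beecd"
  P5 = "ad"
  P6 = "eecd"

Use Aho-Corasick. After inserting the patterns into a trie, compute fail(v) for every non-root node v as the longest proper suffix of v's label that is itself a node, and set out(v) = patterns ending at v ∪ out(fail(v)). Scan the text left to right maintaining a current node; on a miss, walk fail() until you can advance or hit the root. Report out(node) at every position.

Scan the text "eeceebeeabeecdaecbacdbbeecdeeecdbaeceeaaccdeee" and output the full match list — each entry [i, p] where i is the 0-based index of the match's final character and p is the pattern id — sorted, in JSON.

Construct AC machine:
Trie (insert patterns):
  n0 'ε': a→22 b→17 c→1 e→6
  n1 'c': c→12 e→2
  n2 'ce': e→3
  n3 'cee': b→4
  n4 'ceeb': e→5
  n5 'ceebe': ·  [P0 ends]
  n6 'e': c→7 e→24
  n7 'ec': b→8
  n8 'ecb': a→9
  n9 'ecba': c→10  [P1 ends]
  n10 'ecbac': d→11
  n11 'ecbacd': ·  [P2 ends]
  n12 'cc': d→13
  n13 'ccd': e→14
  n14 'ccde': e→15
  n15 'ccdee': e→16
  n16 'ccdeee': ·  [P3 ends]
  n17 'b': e→18
  n18 'be': e→19
  n19 'bee': c→20
  n20 'beec': d→21
  n21 'beecd': ·  [P4 ends]
  n22 'a': d→23
  n23 'ad': ·  [P5 ends]
  n24 'ee': c→25
  n25 'eec': d→26
  n26 'eecd': ·  [P6 ends]

Failure links (BFS by depth):
  fail(1) 'c': from fail(0)=0 chase 'c': 0 ⇒ 0;  out=∅∪out(0)=∅
  fail(6) 'e': from fail(0)=0 chase 'e': 0 ⇒ 0;  out=∅∪out(0)=∅
  fail(17) 'b': from fail(0)=0 chase 'b': 0 ⇒ 0;  out=∅∪out(0)=∅
  fail(22) 'a': from fail(0)=0 chase 'a': 0 ⇒ 0;  out=∅∪out(0)=∅
  fail(2) 'ce': from fail(1)=0 chase 'e': 0 ⇒ 6;  out=∅∪out(6)=∅
  fail(7) 'ec': from fail(6)=0 chase 'c': 0 ⇒ 1;  out=∅∪out(1)=∅
  fail(12) 'cc': from fail(1)=0 chase 'c': 0 ⇒ 1;  out=∅∪out(1)=∅
  fail(18) 'be': from fail(17)=0 chase 'e': 0 ⇒ 6;  out=∅∪out(6)=∅
  fail(23) 'ad': from fail(22)=0 chase 'd': 0 ⇒ 0;  out={5}∪out(0)={5}
  fail(24) 'ee': from fail(6)=0 chase 'e': 0 ⇒ 6;  out=∅∪out(6)=∅
  fail(3) 'cee': from fail(2)=6 chase 'e': 6 ⇒ 24;  out=∅∪out(24)=∅
  fail(8) 'ecb': from fail(7)=1 chase 'b': 1→0 ⇒ 17;  out=∅∪out(17)=∅
  fail(13) 'ccd': from fail(12)=1 chase 'd': 1→0 ⇒ 0;  out=∅∪out(0)=∅
  fail(19) 'bee': from fail(18)=6 chase 'e': 6 ⇒ 24;  out=∅∪out(24)=∅
  fail(25) 'eec': from fail(24)=6 chase 'c': 6 ⇒ 7;  out=∅∪out(7)=∅
  fail(4) 'ceeb': from fail(3)=24 chase 'b': 24→6→0 ⇒ 17;  out=∅∪out(17)=∅
  fail(9) 'ecba': from fail(8)=17 chase 'a': 17→0 ⇒ 22;  out={1}∪out(22)={1}
  fail(14) 'ccde': from fail(13)=0 chase 'e': 0 ⇒ 6;  out=∅∪out(6)=∅
  fail(20) 'beec': from fail(19)=24 chase 'c': 24 ⇒ 25;  out=∅∪out(25)=∅
  fail(26) 'eecd': from fail(25)=7 chase 'd': 7→1→0 ⇒ 0;  out={6}∪out(0)={6}
  fail(5) 'ceebe': from fail(4)=17 chase 'e': 17 ⇒ 18;  out={0}∪out(18)={0}
  fail(10) 'ecbac': from fail(9)=22 chase 'c': 22→0 ⇒ 1;  out=∅∪out(1)=∅
  fail(15) 'ccdee': from fail(14)=6 chase 'e': 6 ⇒ 24;  out=∅∪out(24)=∅
  fail(21) 'beecd': from fail(20)=25 chase 'd': 25 ⇒ 26;  out={4}∪out(26)={4,6}
  fail(11) 'ecbacd': from fail(10)=1 chase 'd': 1→0 ⇒ 0;  out={2}∪out(0)={2}
  fail(16) 'ccdeee': from fail(15)=24 chase 'e': 24→6 ⇒ 24;  out={3}∪out(24)={3}

Run:
[0] read 'e'  n0⇒n6
[1] read 'e'  n6⇒n24
[2] read 'c'  n24⇒n25
[3] read 'e'  n25⇒n2 (fail-walked)
[4] read 'e'  n2⇒n3
[5] read 'b'  n3⇒n4
[6] read 'e'  n4⇒n5  emit P0@[2:6]
[7] read 'e'  n5⇒n19 (fail-walked)
[8] read 'a'  n19⇒n22 (fail-walked)
[9] read 'b'  n22⇒n17 (fail-walked)
[10] read 'e'  n17⇒n18
[11] read 'e'  n18⇒n19
[12] read 'c'  n19⇒n20
[13] read 'd'  n20⇒n21  emit P4@[9:13],P6@[10:13]
[14] read 'a'  n21⇒n22 (fail-walked)
[15] read 'e'  n22⇒n6 (fail-walked)
[16] read 'c'  n6⇒n7
[17] read 'b'  n7⇒n8
[18] read 'a'  n8⇒n9  emit P1@[15:18]
[19] read 'c'  n9⇒n10
[20] read 'd'  n10⇒n11  emit P2@[15:20]
[21] read 'b'  n11⇒n17 (fail-walked)
[22] read 'b'  n17⇒n17 (fail-walked)
[23] read 'e'  n17⇒n18
[24] read 'e'  n18⇒n19
[25] read 'c'  n19⇒n20
[26] read 'd'  n20⇒n21  emit P4@[22:26],P6@[23:26]
[27] read 'e'  n21⇒n6 (fail-walked)
[28] read 'e'  n6⇒n24
[29] read 'e'  n24⇒n24 (fail-walked)
[30] read 'c'  n24⇒n25
[31] read 'd'  n25⇒n26  emit P6@[28:31]
[32] read 'b'  n26⇒n17 (fail-walked)
[33] read 'a'  n17⇒n22 (fail-walked)
[34] read 'e'  n22⇒n6 (fail-walked)
[35] read 'c'  n6⇒n7
[36] read 'e'  n7⇒n2 (fail-walked)
[37] read 'e'  n2⇒n3
[38] read 'a'  n3⇒n22 (fail-walked)
[39] read 'a'  n22⇒n22 (fail-walked)
[40] read 'c'  n22⇒n1 (fail-walked)
[41] read 'c'  n1⇒n12
[42] read 'd'  n12⇒n13
[43] read 'e'  n13⇒n14
[44] read 'e'  n14⇒n15
[45] read 'e'  n15⇒n16  emit P3@[40:45]

Result: [[6,0],[13,4],[13,6],[18,1],[20,2],[26,4],[26,6],[31,6],[45,3]]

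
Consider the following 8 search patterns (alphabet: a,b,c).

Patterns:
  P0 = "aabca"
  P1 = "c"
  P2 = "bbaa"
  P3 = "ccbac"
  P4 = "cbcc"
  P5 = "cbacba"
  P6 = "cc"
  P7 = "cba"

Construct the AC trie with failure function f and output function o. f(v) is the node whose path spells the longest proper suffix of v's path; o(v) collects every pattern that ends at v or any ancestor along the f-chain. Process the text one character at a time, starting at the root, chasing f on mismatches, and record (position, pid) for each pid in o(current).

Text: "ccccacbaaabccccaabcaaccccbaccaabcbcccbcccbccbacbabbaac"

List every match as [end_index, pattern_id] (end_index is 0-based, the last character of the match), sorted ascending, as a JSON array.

Build:
Trie (insert patterns):
  n0 'ε': a→1 b→7 c→6
  n1 'a': a→2
  n2 'aa': b→3
  n3 'aab': c→4
  n4 'aabc': a→5
  n5 'aabca': ·  [P0 ends]
  n6 'c': b→15 c→11  [P1 ends]
  n7 'b': b→8
  n8 'bb': a→9
  n9 'bba': a→10
  n10 'bbaa': ·  [P2 ends]
  n11 'cc': b→12  [P6 ends]
  n12 'ccb': a→13
  n13 'ccba': c→14
  n14 'ccbac': ·  [P3 ends]
  n15 'cb': a→18 c→16
  n16 'cbc': c→17
  n17 'cbcc': ·  [P4 ends]
  n18 'cba': c→19  [P7 ends]
  n19 'cbac': b→20
  n20 'cbacb': a→21
  n21 'cbacba': ·  [P5 ends]

Failure links (BFS by depth):
  n1('a'): parent n0 fail=0; on 'a' 0 → fail=0;  out ∅∪∅=∅
  n6('c'): parent n0 fail=0; on 'c' 0 → fail=0;  out {1}∪∅={1}
  n7('b'): parent n0 fail=0; on 'b' 0 → fail=0;  out ∅∪∅=∅
  n2('aa'): parent n1 fail=0; on 'a' 0 → fail=1;  out ∅∪∅=∅
  n8('bb'): parent n7 fail=0; on 'b' 0 → fail=7;  out ∅∪∅=∅
  n11('cc'): parent n6 fail=0; on 'c' 0 → fail=6;  out {6}∪{1}={1,6}
  n15('cb'): parent n6 fail=0; on 'b' 0 → fail=7;  out ∅∪∅=∅
  n3('aab'): parent n2 fail=1; on 'b' 1→0 → fail=7;  out ∅∪∅=∅
  n9('bba'): parent n8 fail=7; on 'a' 7→0 → fail=1;  out ∅∪∅=∅
  n12('ccb'): parent n11 fail=6; on 'b' 6 → fail=15;  out ∅∪∅=∅
  n16('cbc'): parent n15 fail=7; on 'c' 7→0 → fail=6;  out ∅∪{1}={1}
  n18('cba'): parent n15 fail=7; on 'a' 7→0 → fail=1;  out {7}∪∅={7}
  n4('aabc'): parent n3 fail=7; on 'c' 7→0 → fail=6;  out ∅∪{1}={1}
  n10('bbaa'): parent n9 fail=1; on 'a' 1 → fail=2;  out {2}∪∅={2}
  n13('ccba'): parent n12 fail=15; on 'a' 15 → fail=18;  out ∅∪{7}={7}
  n17('cbcc'): parent n16 fail=6; on 'c' 6 → fail=11;  out {4}∪{1,6}={1,4,6}
  n19('cbac'): parent n18 fail=1; on 'c' 1→0 → fail=6;  out ∅∪{1}={1}
  n5('aabca'): parent n4 fail=6; on 'a' 6→0 → fail=1;  out {0}∪∅={0}
  n14('ccbac'): parent n13 fail=18; on 'c' 18 → fail=19;  out {3}∪{1}={1,3}
  n20('cbacb'): parent n19 fail=6; on 'b' 6 → fail=15;  out ∅∪∅=∅
  n21('cbacba'): parent n20 fail=15; on 'a' 15 → fail=18;  out {5}∪{7}={5,7}

Run:
pos 0 'c': at 6  emit P1@[0:0]
pos 1 'c': at 11  emit P1@[1:1],P6@[0:1]
pos 2 'c': at 11 ·f  emit P1@[2:2],P6@[1:2]
pos 3 'c': at 11 ·f  emit P1@[3:3],P6@[2:3]
pos 4 'a': at 1 ·f
pos 5 'c': at 6 ·f  emit P1@[5:5]
pos 6 'b': at 15
pos 7 'a': at 18  emit P7@[5:7]
pos 8 'a': at 2 ·f
pos 9 'a': at 2 ·f
pos 10 'b': at 3
pos 11 'c': at 4  emit P1@[11:11]
pos 12 'c': at 11 ·f  emit P1@[12:12],P6@[11:12]
pos 13 'c': at 11 ·f  emit P1@[13:13],P6@[12:13]
pos 14 'c': at 11 ·f  emit P1@[14:14],P6@[13:14]
pos 15 'a': at 1 ·f
pos 16 'a': at 2
pos 17 'b': at 3
pos 18 'c': at 4  emit P1@[18:18]
pos 19 'a': at 5  emit P0@[15:19]
pos 20 'a': at 2 ·f
pos 21 'c': at 6 ·f  emit P1@[21:21]
pos 22 'c': at 11  emit P1@[22:22],P6@[21:22]
pos 23 'c': at 11 ·f  emit P1@[23:23],P6@[22:23]
pos 24 'c': at 11 ·f  emit P1@[24:24],P6@[23:24]
pos 25 'b': at 12
pos 26 'a': at 13  emit P7@[24:26]
pos 27 'c': at 14  emit P1@[27:27],P3@[23:27]
pos 28 'c': at 11 ·f  emit P1@[28:28],P6@[27:28]
pos 29 'a': at 1 ·f
pos 30 'a': at 2
pos 31 'b': at 3
pos 32 'c': at 4  emit P1@[32:32]
pos 33 'b': at 15 ·f
pos 34 'c': at 16  emit P1@[34:34]
pos 35 'c': at 17  emit P1@[35:35],P4@[32:35],P6@[34:35]
pos 36 'c': at 11 ·f  emit P1@[36:36],P6@[35:36]
pos 37 'b': at 12
pos 38 'c': at 16 ·f  emit P1@[38:38]
pos 39 'c': at 17  emit P1@[39:39],P4@[36:39],P6@[38:39]
pos 40 'c': at 11 ·f  emit P1@[40:40],P6@[39:40]
pos 41 'b': at 12
pos 42 'c': at 16 ·f  emit P1@[42:42]
pos 43 'c': at 17  emit P1@[43:43],P4@[40:43],P6@[42:43]
pos 44 'b': at 12 ·f
pos 45 'a': at 13  emit P7@[43:45]
pos 46 'c': at 14  emit P1@[46:46],P3@[42:46]
pos 47 'b': at 20 ·f
pos 48 'a': at 21  emit P5@[43:48],P7@[46:48]
pos 49 'b': at 7 ·f
pos 50 'b': at 8
pos 51 'a': at 9
pos 52 'a': at 10  emit P2@[49:52]
pos 53 'c': at 6 ·f  emit P1@[53:53]

Matches: [[0,1],[1,1],[1,6],[2,1],[2,6],[3,1],[3,6],[5,1],[7,7],[11,1],[12,1],[12,6],[13,1],[13,6],[14,1],[14,6],[18,1],[19,0],[21,1],[22,1],[22,6],[23,1],[23,6],[24,1],[24,6],[26,7],[27,1],[27,3],[28,1],[28,6],[32,1],[34,1],[35,1],[35,4],[35,6],[36,1],[36,6],[38,1],[39,1],[39,4],[39,6],[40,1],[40,6],[42,1],[43,1],[43,4],[43,6],[45,7],[46,1],[46,3],[48,5],[48,7],[52,2],[53,1]]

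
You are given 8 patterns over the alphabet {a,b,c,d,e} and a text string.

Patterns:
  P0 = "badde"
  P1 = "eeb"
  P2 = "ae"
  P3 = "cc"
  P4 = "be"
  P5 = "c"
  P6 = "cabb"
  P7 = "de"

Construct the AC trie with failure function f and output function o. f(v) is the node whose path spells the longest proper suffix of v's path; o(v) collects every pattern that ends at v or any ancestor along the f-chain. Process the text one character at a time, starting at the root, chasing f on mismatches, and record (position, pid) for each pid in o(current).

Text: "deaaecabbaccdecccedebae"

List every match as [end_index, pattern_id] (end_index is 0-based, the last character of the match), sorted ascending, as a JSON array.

Build:
Trie nodes:
  n0 'ε': a→9 b→1 c→11 d→17 e→6
  n1 'b': a→2 e→13
  n2 'ba': d→3
  n3 'bad': d→4
  n4 'badd': e→5
  n5 'badde': ·  ←P0
  n6 'e': e→7
  n7 'ee': b→8
  n8 'eeb': ·  ←P1
  n9 'a': e→10
  n10 'ae': ·  ←P2
  n11 'c': a→14 c→12  ←P5
  n12 'cc': ·  ←P3
  n13 'be': ·  ←P4
  n14 'ca': b→15
  n15 'cab': b→16
  n16 'cabb': ·  ←P6
  n17 'd': e→18
  n18 'de': ·  ←P7

BFS fail/out derivation:
  fail(1) 'b': from fail(0)=0 chase 'b': 0 ⇒ 0;  out=∅∪out(0)=∅
  fail(6) 'e': from fail(0)=0 chase 'e': 0 ⇒ 0;  out=∅∪out(0)=∅
  fail(9) 'a': from fail(0)=0 chase 'a': 0 ⇒ 0;  out=∅∪out(0)=∅
  fail(11) 'c': from fail(0)=0 chase 'c': 0 ⇒ 0;  out={5}∪out(0)={5}
  fail(17) 'd': from fail(0)=0 chase 'd': 0 ⇒ 0;  out=∅∪out(0)=∅
  fail(2) 'ba': from fail(1)=0 chase 'a': 0 ⇒ 9;  out=∅∪out(9)=∅
  fail(7) 'ee': from fail(6)=0 chase 'e': 0 ⇒ 6;  out=∅∪out(6)=∅
  fail(10) 'ae': from fail(9)=0 chase 'e': 0 ⇒ 6;  out={2}∪out(6)={2}
  fail(12) 'cc': from fail(11)=0 chase 'c': 0 ⇒ 11;  out={3}∪out(11)={3,5}
  fail(13) 'be': from fail(1)=0 chase 'e': 0 ⇒ 6;  out={4}∪out(6)={4}
  fail(14) 'ca': from fail(11)=0 chase 'a': 0 ⇒ 9;  out=∅∪out(9)=∅
  fail(18) 'de': from fail(17)=0 chase 'e': 0 ⇒ 6;  out={7}∪out(6)={7}
  fail(3) 'bad': from fail(2)=9 chase 'd': 9→0 ⇒ 17;  out=∅∪out(17)=∅
  fail(8) 'eeb': from fail(7)=6 chase 'b': 6→0 ⇒ 1;  out={1}∪out(1)={1}
  fail(15) 'cab': from fail(14)=9 chase 'b': 9→0 ⇒ 1;  out=∅∪out(1)=∅
  fail(4) 'badd': from fail(3)=17 chase 'd': 17→0 ⇒ 17;  out=∅∪out(17)=∅
  fail(16) 'cabb': from fail(15)=1 chase 'b': 1→0 ⇒ 1;  out={6}∪out(1)={6}
  fail(5) 'badde': from fail(4)=17 chase 'e': 17 ⇒ 18;  out={0}∪out(18)={0,7}

Run:
i=0 'd': node 0→17
i=1 'e': node 17→18  emit P7@[0:1]
i=2 'a': node 18→9 ·f
i=3 'a': node 9→9 ·f
i=4 'e': node 9→10  emit P2@[3:4]
i=5 'c': node 10→11 ·f  emit P5@[5:5]
i=6 'a': node 11→14
i=7 'b': node 14→15
i=8 'b': node 15→16  emit P6@[5:8]
i=9 'a': node 16→2 ·f
i=10 'c': node 2→11 ·f  emit P5@[10:10]
i=11 'c': node 11→12  emit P3@[10:11],P5@[11:11]
i=12 'd': node 12→17 ·f
i=13 'e': node 17→18  emit P7@[12:13]
i=14 'c': node 18→11 ·f  emit P5@[14:14]
i=15 'c': node 11→12  emit P3@[14:15],P5@[15:15]
i=16 'c': node 12→12 ·f  emit P3@[15:16],P5@[16:16]
i=17 'e': node 12→6 ·f
i=18 'd': node 6→17 ·f
i=19 'e': node 17→18  emit P7@[18:19]
i=20 'b': node 18→1 ·f
i=21 'a': node 1→2
i=22 'e': node 2→10 ·f  emit P2@[21:22]

Matches: [[1,7],[4,2],[5,5],[8,6],[10,5],[11,3],[11,5],[13,7],[14,5],[15,3],[15,5],[16,3],[16,5],[19,7],[22,2]]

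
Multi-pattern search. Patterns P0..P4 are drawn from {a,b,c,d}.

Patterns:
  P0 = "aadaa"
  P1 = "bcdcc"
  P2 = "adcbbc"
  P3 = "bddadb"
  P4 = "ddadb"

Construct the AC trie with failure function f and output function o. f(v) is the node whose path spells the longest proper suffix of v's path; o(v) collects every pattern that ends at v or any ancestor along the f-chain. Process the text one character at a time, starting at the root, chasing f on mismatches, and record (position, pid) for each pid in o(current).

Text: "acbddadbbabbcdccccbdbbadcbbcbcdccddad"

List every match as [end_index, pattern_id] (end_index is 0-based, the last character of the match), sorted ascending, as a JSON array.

Construct AC machine:
Trie (insert patterns):
  0='ε' goto a→1 b→6 d→21
  1='a' goto a→2 d→11
  2='aa' goto d→3
  3='aad' goto a→4
  4='aada' goto a→5
  5='aadaa' goto ·  ←P0
  6='b' goto c→7 d→16
  7='bc' goto d→8
  8='bcd' goto c→9
  9='bcdc' goto c→10
  10='bcdcc' goto ·  ←P1
  11='ad' goto c→12
  12='adc' goto b→13
  13='adcb' goto b→14
  14='adcbb' goto c→15
  15='adcbbc' goto ·  ←P2
  16='bd' goto d→17
  17='bdd' goto a→18
  18='bdda' goto d→19
  19='bddad' goto b→20
  20='bddadb' goto ·  ←P3
  21='d' goto d→22
  22='dd' goto a→23
  23='dda' goto d→24
  24='ddad' goto b→25
  25='ddadb' goto ·  ←P4

BFS fail/out derivation:
  fail(1) 'a': from fail(0)=0 chase 'a': 0 ⇒ 0;  out=∅∪out(0)=∅
  fail(6) 'b': from fail(0)=0 chase 'b': 0 ⇒ 0;  out=∅∪out(0)=∅
  fail(21) 'd': from fail(0)=0 chase 'd': 0 ⇒ 0;  out=∅∪out(0)=∅
  fail(2) 'aa': from fail(1)=0 chase 'a': 0 ⇒ 1;  out=∅∪out(1)=∅
  fail(7) 'bc': from fail(6)=0 chase 'c': 0 ⇒ 0;  out=∅∪out(0)=∅
  fail(11) 'ad': from fail(1)=0 chase 'd': 0 ⇒ 21;  out=∅∪out(21)=∅
  fail(16) 'bd': from fail(6)=0 chase 'd': 0 ⇒ 21;  out=∅∪out(21)=∅
  fail(22) 'dd': from fail(21)=0 chase 'd': 0 ⇒ 21;  out=∅∪out(21)=∅
  fail(3) 'aad': from fail(2)=1 chase 'd': 1 ⇒ 11;  out=∅∪out(11)=∅
  fail(8) 'bcd': from fail(7)=0 chase 'd': 0 ⇒ 21;  out=∅∪out(21)=∅
  fail(12) 'adc': from fail(11)=21 chase 'c': 21→0 ⇒ 0;  out=∅∪out(0)=∅
  fail(17) 'bdd': from fail(16)=21 chase 'd': 21 ⇒ 22;  out=∅∪out(22)=∅
  fail(23) 'dda': from fail(22)=21 chase 'a': 21→0 ⇒ 1;  out=∅∪out(1)=∅
  fail(4) 'aada': from fail(3)=11 chase 'a': 11→21→0 ⇒ 1;  out=∅∪out(1)=∅
  fail(9) 'bcdc': from fail(8)=21 chase 'c': 21→0 ⇒ 0;  out=∅∪out(0)=∅
  fail(13) 'adcb': from fail(12)=0 chase 'b': 0 ⇒ 6;  out=∅∪out(6)=∅
  fail(18) 'bdda': from fail(17)=22 chase 'a': 22 ⇒ 23;  out=∅∪out(23)=∅
  fail(24) 'ddad': from fail(23)=1 chase 'd': 1 ⇒ 11;  out=∅∪out(11)=∅
  fail(5) 'aadaa': from fail(4)=1 chase 'a': 1 ⇒ 2;  out={0}∪out(2)={0}
  fail(10) 'bcdcc': from fail(9)=0 chase 'c': 0 ⇒ 0;  out={1}∪out(0)={1}
  fail(14) 'adcbb': from fail(13)=6 chase 'b': 6→0 ⇒ 6;  out=∅∪out(6)=∅
  fail(19) 'bddad': from fail(18)=23 chase 'd': 23 ⇒ 24;  out=∅∪out(24)=∅
  fail(25) 'ddadb': from fail(24)=11 chase 'b': 11→21→0 ⇒ 6;  out={4}∪out(6)={4}
  fail(15) 'adcbbc': from fail(14)=6 chase 'c': 6 ⇒ 7;  out={2}∪out(7)={2}
  fail(20) 'bddadb': from fail(19)=24 chase 'b': 24 ⇒ 25;  out={3}∪out(25)={3,4}

Scan:
pos 0 'a': at 1
pos 1 'c': at 0 (fail-walked)
pos 2 'b': at 6
pos 3 'd': at 16
pos 4 'd': at 17
pos 5 'a': at 18
pos 6 'd': at 19
pos 7 'b': at 20  ** P3@[2:7],P4@[3:7]
pos 8 'b': at 6 (fail-walked)
pos 9 'a': at 1 (fail-walked)
pos 10 'b': at 6 (fail-walked)
pos 11 'b': at 6 (fail-walked)
pos 12 'c': at 7
pos 13 'd': at 8
pos 14 'c': at 9
pos 15 'c': at 10  ** P1@[11:15]
pos 16 'c': at 0 (fail-walked)
pos 17 'c': at 0
pos 18 'b': at 6
pos 19 'd': at 16
pos 20 'b': at 6 (fail-walked)
pos 21 'b': at 6 (fail-walked)
pos 22 'a': at 1 (fail-walked)
pos 23 'd': at 11
pos 24 'c': at 12
pos 25 'b': at 13
pos 26 'b': at 14
pos 27 'c': at 15  ** P2@[22:27]
pos 28 'b': at 6 (fail-walked)
pos 29 'c': at 7
pos 30 'd': at 8
pos 31 'c': at 9
pos 32 'c': at 10  ** P1@[28:32]
pos 33 'd': at 21 (fail-walked)
pos 34 'd': at 22
pos 35 'a': at 23
pos 36 'd': at 24

Matches: [[7,3],[7,4],[15,1],[27,2],[32,1]]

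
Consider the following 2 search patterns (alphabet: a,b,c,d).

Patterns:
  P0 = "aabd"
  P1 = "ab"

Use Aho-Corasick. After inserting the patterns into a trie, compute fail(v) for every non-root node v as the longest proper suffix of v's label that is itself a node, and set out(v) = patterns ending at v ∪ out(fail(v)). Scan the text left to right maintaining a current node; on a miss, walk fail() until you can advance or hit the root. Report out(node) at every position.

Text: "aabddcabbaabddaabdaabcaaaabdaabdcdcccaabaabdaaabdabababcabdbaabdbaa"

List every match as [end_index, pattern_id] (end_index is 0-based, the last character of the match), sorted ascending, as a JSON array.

Construct AC machine:
Trie (insert patterns):
  0='ε' goto a→1
  1='a' goto a→2 b→5
  2='aa' goto b→3
  3='aab' goto d→4
  4='aabd' goto ·  ←P0
  5='ab' goto ·  ←P1

Failure links (BFS by depth):
  fail(1) 'a': from fail(0)=0 chase 'a': 0 ⇒ 0;  out=∅∪out(0)=∅
  fail(2) 'aa': from fail(1)=0 chase 'a': 0 ⇒ 1;  out=∅∪out(1)=∅
  fail(5) 'ab': from fail(1)=0 chase 'b': 0 ⇒ 0;  out={1}∪out(0)={1}
  fail(3) 'aab': from fail(2)=1 chase 'b': 1 ⇒ 5;  out=∅∪out(5)={1}
  fail(4) 'aabd': from fail(3)=5 chase 'd': 5→0 ⇒ 0;  out={0}∪out(0)={0}

Text stream:
[0] read 'a'  n0⇒n1
[1] read 'a'  n1⇒n2
[2] read 'b'  n2⇒n3  ** P1@[1:2]
[3] read 'd'  n3⇒n4  ** P0@[0:3]
[4] read 'd'  n4⇒n0 (fail-walked)
[5] read 'c'  n0⇒n0
[6] read 'a'  n0⇒n1
[7] read 'b'  n1⇒n5  ** P1@[6:7]
[8] read 'b'  n5⇒n0 (fail-walked)
[9] read 'a'  n0⇒n1
[10] read 'a'  n1⇒n2
[11] read 'b'  n2⇒n3  ** P1@[10:11]
[12] read 'd'  n3⇒n4  ** P0@[9:12]
[13] read 'd'  n4⇒n0 (fail-walked)
[14] read 'a'  n0⇒n1
[15] read 'a'  n1⇒n2
[16] read 'b'  n2⇒n3  ** P1@[15:16]
[17] read 'd'  n3⇒n4  ** P0@[14:17]
[18] read 'a'  n4⇒n1 (fail-walked)
[19] read 'a'  n1⇒n2
[20] read 'b'  n2⇒n3  ** P1@[19:20]
[21] read 'c'  n3⇒n0 (fail-walked)
[22] read 'a'  n0⇒n1
[23] read 'a'  n1⇒n2
[24] read 'a'  n2⇒n2 (fail-walked)
[25] read 'a'  n2⇒n2 (fail-walked)
[26] read 'b'  n2⇒n3  ** P1@[25:26]
[27] read 'd'  n3⇒n4  ** P0@[24:27]
[28] read 'a'  n4⇒n1 (fail-walked)
[29] read 'a'  n1⇒n2
[30] read 'b'  n2⇒n3  ** P1@[29:30]
[31] read 'd'  n3⇒n4  ** P0@[28:31]
[32] read 'c'  n4⇒n0 (fail-walked)
[33] read 'd'  n0⇒n0
[34] read 'c'  n0⇒n0
[35] read 'c'  n0⇒n0
[36] read 'c'  n0⇒n0
[37] read 'a'  n0⇒n1
[38] read 'a'  n1⇒n2
[39] read 'b'  n2⇒n3  ** P1@[38:39]
[40] read 'a'  n3⇒n1 (fail-walked)
[41] read 'a'  n1⇒n2
[42] read 'b'  n2⇒n3  ** P1@[41:42]
[43] read 'd'  n3⇒n4  ** P0@[40:43]
[44] read 'a'  n4⇒n1 (fail-walked)
[45] read 'a'  n1⇒n2
[46] read 'a'  n2⇒n2 (fail-walked)
[47] read 'b'  n2⇒n3  ** P1@[46:47]
[48] read 'd'  n3⇒n4  ** P0@[45:48]
[49] read 'a'  n4⇒n1 (fail-walked)
[50] read 'b'  n1⇒n5  ** P1@[49:50]
[51] read 'a'  n5⇒n1 (fail-walked)
[52] read 'b'  n1⇒n5  ** P1@[51:52]
[53] read 'a'  n5⇒n1 (fail-walked)
[54] read 'b'  n1⇒n5  ** P1@[53:54]
[55] read 'c'  n5⇒n0 (fail-walked)
[56] read 'a'  n0⇒n1
[57] read 'b'  n1⇒n5  ** P1@[56:57]
[58] read 'd'  n5⇒n0 (fail-walked)
[59] read 'b'  n0⇒n0
[60] read 'a'  n0⇒n1
[61] read 'a'  n1⇒n2
[62] read 'b'  n2⇒n3  ** P1@[61:62]
[63] read 'd'  n3⇒n4  ** P0@[60:63]
[64] read 'b'  n4⇒n0 (fail-walked)
[65] read 'a'  n0⇒n1
[66] read 'a'  n1⇒n2

Result: [[2,1],[3,0],[7,1],[11,1],[12,0],[16,1],[17,0],[20,1],[26,1],[27,0],[30,1],[31,0],[39,1],[42,1],[43,0],[47,1],[48,0],[50,1],[52,1],[54,1],[57,1],[62,1],[63,0]]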